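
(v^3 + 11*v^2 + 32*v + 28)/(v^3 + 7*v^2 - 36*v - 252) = (v^2 + 4*v + 4)/(v^2 - 36)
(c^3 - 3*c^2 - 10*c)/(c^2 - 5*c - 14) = c*(c - 5)/(c - 7)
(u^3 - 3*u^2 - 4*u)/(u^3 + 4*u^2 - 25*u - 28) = u/(u + 7)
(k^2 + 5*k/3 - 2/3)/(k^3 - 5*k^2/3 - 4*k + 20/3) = (3*k - 1)/(3*k^2 - 11*k + 10)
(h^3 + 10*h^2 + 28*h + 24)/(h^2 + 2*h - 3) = (h^3 + 10*h^2 + 28*h + 24)/(h^2 + 2*h - 3)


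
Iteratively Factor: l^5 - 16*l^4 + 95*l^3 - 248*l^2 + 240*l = (l)*(l^4 - 16*l^3 + 95*l^2 - 248*l + 240) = l*(l - 5)*(l^3 - 11*l^2 + 40*l - 48) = l*(l - 5)*(l - 4)*(l^2 - 7*l + 12) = l*(l - 5)*(l - 4)*(l - 3)*(l - 4)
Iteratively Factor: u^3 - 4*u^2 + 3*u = (u)*(u^2 - 4*u + 3) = u*(u - 3)*(u - 1)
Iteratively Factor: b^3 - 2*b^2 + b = (b - 1)*(b^2 - b) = (b - 1)^2*(b)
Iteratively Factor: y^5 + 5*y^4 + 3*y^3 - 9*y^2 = (y - 1)*(y^4 + 6*y^3 + 9*y^2) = y*(y - 1)*(y^3 + 6*y^2 + 9*y) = y^2*(y - 1)*(y^2 + 6*y + 9) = y^2*(y - 1)*(y + 3)*(y + 3)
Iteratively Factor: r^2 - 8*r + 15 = (r - 3)*(r - 5)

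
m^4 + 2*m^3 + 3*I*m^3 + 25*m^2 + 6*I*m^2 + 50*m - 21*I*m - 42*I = (m + 2)*(m - 3*I)*(m - I)*(m + 7*I)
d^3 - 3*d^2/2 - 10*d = d*(d - 4)*(d + 5/2)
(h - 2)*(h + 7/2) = h^2 + 3*h/2 - 7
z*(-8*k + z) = -8*k*z + z^2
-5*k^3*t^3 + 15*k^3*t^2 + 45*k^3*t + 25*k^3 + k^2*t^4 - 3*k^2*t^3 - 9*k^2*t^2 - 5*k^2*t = (-5*k + t)*(t - 5)*(k*t + k)^2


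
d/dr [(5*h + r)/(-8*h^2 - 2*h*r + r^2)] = (-8*h^2 - 2*h*r + r^2 + 2*(h - r)*(5*h + r))/(8*h^2 + 2*h*r - r^2)^2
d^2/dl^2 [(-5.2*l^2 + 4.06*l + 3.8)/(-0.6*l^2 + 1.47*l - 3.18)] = (-3.5527136788005e-15*l^4 + 6.2496*l^3 - 67.7376*l^2 + 66.58848*l + 65.289168)/(0.216*l^6 - 1.5876*l^5 + 7.32402*l^4 - 20.005083*l^3 + 38.817306*l^2 - 44.595684*l + 32.157432)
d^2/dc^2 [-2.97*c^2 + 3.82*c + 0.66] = -5.94000000000000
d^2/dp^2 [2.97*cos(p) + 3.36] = -2.97*cos(p)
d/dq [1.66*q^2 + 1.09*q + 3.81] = 3.32*q + 1.09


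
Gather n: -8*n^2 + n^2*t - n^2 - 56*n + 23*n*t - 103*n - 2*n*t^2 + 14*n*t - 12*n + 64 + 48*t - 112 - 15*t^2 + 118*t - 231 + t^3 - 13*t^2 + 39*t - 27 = n^2*(t - 9) + n*(-2*t^2 + 37*t - 171) + t^3 - 28*t^2 + 205*t - 306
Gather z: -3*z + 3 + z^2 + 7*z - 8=z^2 + 4*z - 5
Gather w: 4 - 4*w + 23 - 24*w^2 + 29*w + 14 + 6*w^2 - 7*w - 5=-18*w^2 + 18*w + 36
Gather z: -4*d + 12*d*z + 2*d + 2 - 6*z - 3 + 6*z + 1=12*d*z - 2*d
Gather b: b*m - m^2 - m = b*m - m^2 - m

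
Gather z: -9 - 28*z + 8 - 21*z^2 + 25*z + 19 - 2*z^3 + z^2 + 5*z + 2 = -2*z^3 - 20*z^2 + 2*z + 20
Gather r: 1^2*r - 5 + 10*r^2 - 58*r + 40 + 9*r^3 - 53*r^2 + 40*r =9*r^3 - 43*r^2 - 17*r + 35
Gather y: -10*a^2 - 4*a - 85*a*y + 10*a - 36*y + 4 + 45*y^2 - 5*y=-10*a^2 + 6*a + 45*y^2 + y*(-85*a - 41) + 4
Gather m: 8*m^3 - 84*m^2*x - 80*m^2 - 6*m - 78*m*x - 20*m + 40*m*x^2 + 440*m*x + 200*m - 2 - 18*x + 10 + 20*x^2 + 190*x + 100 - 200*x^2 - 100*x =8*m^3 + m^2*(-84*x - 80) + m*(40*x^2 + 362*x + 174) - 180*x^2 + 72*x + 108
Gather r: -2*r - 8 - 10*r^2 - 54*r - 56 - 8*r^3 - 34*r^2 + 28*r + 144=-8*r^3 - 44*r^2 - 28*r + 80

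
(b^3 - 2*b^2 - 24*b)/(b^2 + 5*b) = (b^2 - 2*b - 24)/(b + 5)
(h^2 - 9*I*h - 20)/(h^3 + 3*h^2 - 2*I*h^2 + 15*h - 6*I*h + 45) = (h - 4*I)/(h^2 + 3*h*(1 + I) + 9*I)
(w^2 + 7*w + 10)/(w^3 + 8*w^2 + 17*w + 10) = 1/(w + 1)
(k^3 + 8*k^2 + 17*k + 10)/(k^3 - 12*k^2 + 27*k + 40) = (k^2 + 7*k + 10)/(k^2 - 13*k + 40)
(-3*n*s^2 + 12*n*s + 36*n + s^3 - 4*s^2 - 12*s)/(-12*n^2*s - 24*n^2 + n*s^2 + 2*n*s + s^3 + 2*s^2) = (s - 6)/(4*n + s)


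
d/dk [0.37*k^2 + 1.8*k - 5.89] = 0.74*k + 1.8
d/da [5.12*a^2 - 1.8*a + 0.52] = 10.24*a - 1.8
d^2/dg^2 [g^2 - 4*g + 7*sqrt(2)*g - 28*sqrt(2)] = 2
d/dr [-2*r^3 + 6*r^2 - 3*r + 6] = -6*r^2 + 12*r - 3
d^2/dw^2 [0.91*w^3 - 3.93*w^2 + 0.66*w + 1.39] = 5.46*w - 7.86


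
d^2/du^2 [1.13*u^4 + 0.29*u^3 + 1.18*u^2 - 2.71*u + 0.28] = 13.56*u^2 + 1.74*u + 2.36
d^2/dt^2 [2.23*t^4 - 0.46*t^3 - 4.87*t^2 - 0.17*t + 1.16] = 26.76*t^2 - 2.76*t - 9.74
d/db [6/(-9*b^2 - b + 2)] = 6*(18*b + 1)/(9*b^2 + b - 2)^2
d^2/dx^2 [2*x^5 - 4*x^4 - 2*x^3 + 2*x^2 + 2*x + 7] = 40*x^3 - 48*x^2 - 12*x + 4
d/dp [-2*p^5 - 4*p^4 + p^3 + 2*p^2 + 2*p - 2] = -10*p^4 - 16*p^3 + 3*p^2 + 4*p + 2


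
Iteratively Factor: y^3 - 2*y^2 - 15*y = (y)*(y^2 - 2*y - 15) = y*(y - 5)*(y + 3)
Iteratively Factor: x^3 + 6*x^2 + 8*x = (x + 4)*(x^2 + 2*x) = x*(x + 4)*(x + 2)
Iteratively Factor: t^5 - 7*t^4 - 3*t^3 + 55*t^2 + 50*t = (t + 2)*(t^4 - 9*t^3 + 15*t^2 + 25*t) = (t - 5)*(t + 2)*(t^3 - 4*t^2 - 5*t) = (t - 5)*(t + 1)*(t + 2)*(t^2 - 5*t) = t*(t - 5)*(t + 1)*(t + 2)*(t - 5)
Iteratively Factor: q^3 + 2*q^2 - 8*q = (q)*(q^2 + 2*q - 8) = q*(q - 2)*(q + 4)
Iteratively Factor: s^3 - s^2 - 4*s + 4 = (s + 2)*(s^2 - 3*s + 2) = (s - 2)*(s + 2)*(s - 1)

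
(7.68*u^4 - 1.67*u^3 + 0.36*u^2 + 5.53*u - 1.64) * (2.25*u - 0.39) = 17.28*u^5 - 6.7527*u^4 + 1.4613*u^3 + 12.3021*u^2 - 5.8467*u + 0.6396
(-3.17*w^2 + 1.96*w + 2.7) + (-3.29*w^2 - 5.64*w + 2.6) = -6.46*w^2 - 3.68*w + 5.3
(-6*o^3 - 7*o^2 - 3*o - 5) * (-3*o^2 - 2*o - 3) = 18*o^5 + 33*o^4 + 41*o^3 + 42*o^2 + 19*o + 15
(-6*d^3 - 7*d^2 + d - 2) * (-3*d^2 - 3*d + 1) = 18*d^5 + 39*d^4 + 12*d^3 - 4*d^2 + 7*d - 2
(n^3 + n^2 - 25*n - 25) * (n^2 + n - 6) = n^5 + 2*n^4 - 30*n^3 - 56*n^2 + 125*n + 150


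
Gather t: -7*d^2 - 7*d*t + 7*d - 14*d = -7*d^2 - 7*d*t - 7*d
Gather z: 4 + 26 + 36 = 66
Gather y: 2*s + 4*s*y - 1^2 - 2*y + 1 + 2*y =4*s*y + 2*s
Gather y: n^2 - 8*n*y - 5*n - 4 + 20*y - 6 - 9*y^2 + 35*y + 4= n^2 - 5*n - 9*y^2 + y*(55 - 8*n) - 6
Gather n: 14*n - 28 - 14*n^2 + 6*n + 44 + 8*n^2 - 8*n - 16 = -6*n^2 + 12*n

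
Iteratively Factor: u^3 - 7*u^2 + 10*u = (u - 5)*(u^2 - 2*u) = u*(u - 5)*(u - 2)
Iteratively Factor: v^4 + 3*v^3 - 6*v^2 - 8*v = (v + 1)*(v^3 + 2*v^2 - 8*v) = (v + 1)*(v + 4)*(v^2 - 2*v) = v*(v + 1)*(v + 4)*(v - 2)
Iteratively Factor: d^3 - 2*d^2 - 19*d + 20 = (d + 4)*(d^2 - 6*d + 5) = (d - 1)*(d + 4)*(d - 5)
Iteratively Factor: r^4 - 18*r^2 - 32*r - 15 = (r + 1)*(r^3 - r^2 - 17*r - 15) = (r + 1)^2*(r^2 - 2*r - 15) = (r + 1)^2*(r + 3)*(r - 5)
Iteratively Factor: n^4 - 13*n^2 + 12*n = (n)*(n^3 - 13*n + 12) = n*(n - 1)*(n^2 + n - 12) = n*(n - 1)*(n + 4)*(n - 3)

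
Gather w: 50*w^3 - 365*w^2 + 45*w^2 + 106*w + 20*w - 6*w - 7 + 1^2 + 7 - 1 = 50*w^3 - 320*w^2 + 120*w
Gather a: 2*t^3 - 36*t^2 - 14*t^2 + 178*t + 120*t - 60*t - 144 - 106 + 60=2*t^3 - 50*t^2 + 238*t - 190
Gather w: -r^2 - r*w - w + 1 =-r^2 + w*(-r - 1) + 1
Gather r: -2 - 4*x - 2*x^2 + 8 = -2*x^2 - 4*x + 6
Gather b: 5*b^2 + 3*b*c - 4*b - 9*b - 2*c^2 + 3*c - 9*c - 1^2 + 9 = 5*b^2 + b*(3*c - 13) - 2*c^2 - 6*c + 8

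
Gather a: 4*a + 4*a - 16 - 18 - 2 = 8*a - 36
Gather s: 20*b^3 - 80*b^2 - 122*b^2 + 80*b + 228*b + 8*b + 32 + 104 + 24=20*b^3 - 202*b^2 + 316*b + 160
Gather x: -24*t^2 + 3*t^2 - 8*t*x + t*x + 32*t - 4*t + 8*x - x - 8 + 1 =-21*t^2 + 28*t + x*(7 - 7*t) - 7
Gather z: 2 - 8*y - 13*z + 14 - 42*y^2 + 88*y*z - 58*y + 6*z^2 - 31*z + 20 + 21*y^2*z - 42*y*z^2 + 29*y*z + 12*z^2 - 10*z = -42*y^2 - 66*y + z^2*(18 - 42*y) + z*(21*y^2 + 117*y - 54) + 36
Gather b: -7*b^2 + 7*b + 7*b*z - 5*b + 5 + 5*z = -7*b^2 + b*(7*z + 2) + 5*z + 5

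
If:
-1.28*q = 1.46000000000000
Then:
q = -1.14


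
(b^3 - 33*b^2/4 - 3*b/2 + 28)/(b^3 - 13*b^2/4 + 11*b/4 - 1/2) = (4*b^2 - 25*b - 56)/(4*b^2 - 5*b + 1)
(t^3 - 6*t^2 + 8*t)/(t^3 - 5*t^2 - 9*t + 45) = t*(t^2 - 6*t + 8)/(t^3 - 5*t^2 - 9*t + 45)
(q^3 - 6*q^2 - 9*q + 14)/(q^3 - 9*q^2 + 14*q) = (q^2 + q - 2)/(q*(q - 2))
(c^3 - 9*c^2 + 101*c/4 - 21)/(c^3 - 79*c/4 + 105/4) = (c - 4)/(c + 5)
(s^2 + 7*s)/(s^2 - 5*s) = (s + 7)/(s - 5)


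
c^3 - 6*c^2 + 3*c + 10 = (c - 5)*(c - 2)*(c + 1)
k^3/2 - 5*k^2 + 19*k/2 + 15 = (k/2 + 1/2)*(k - 6)*(k - 5)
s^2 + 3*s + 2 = (s + 1)*(s + 2)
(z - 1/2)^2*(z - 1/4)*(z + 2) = z^4 + 3*z^3/4 - 2*z^2 + 15*z/16 - 1/8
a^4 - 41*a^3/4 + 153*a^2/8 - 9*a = a*(a - 8)*(a - 3/2)*(a - 3/4)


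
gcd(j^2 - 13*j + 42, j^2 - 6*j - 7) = j - 7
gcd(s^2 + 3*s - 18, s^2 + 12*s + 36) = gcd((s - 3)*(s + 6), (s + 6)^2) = s + 6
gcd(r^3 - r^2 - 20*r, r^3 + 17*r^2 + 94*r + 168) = r + 4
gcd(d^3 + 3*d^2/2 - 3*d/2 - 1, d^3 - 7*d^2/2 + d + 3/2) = d^2 - d/2 - 1/2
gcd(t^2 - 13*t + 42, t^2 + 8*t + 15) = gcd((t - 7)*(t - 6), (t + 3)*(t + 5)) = 1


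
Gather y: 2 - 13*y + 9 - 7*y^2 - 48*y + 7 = -7*y^2 - 61*y + 18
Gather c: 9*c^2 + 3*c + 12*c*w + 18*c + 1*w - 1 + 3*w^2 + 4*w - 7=9*c^2 + c*(12*w + 21) + 3*w^2 + 5*w - 8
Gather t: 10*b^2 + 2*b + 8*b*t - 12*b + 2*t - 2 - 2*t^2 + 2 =10*b^2 - 10*b - 2*t^2 + t*(8*b + 2)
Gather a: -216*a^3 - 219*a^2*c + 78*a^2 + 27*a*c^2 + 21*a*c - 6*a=-216*a^3 + a^2*(78 - 219*c) + a*(27*c^2 + 21*c - 6)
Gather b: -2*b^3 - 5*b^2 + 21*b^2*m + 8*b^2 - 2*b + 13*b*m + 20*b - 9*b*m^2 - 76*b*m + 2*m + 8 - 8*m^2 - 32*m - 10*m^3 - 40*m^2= -2*b^3 + b^2*(21*m + 3) + b*(-9*m^2 - 63*m + 18) - 10*m^3 - 48*m^2 - 30*m + 8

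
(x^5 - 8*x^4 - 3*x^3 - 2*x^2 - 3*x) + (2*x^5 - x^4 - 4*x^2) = 3*x^5 - 9*x^4 - 3*x^3 - 6*x^2 - 3*x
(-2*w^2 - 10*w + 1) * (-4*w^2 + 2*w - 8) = 8*w^4 + 36*w^3 - 8*w^2 + 82*w - 8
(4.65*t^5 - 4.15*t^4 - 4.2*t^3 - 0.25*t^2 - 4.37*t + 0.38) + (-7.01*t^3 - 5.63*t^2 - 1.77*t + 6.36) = 4.65*t^5 - 4.15*t^4 - 11.21*t^3 - 5.88*t^2 - 6.14*t + 6.74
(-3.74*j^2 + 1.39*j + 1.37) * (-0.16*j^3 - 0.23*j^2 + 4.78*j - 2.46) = 0.5984*j^5 + 0.6378*j^4 - 18.4161*j^3 + 15.5295*j^2 + 3.1292*j - 3.3702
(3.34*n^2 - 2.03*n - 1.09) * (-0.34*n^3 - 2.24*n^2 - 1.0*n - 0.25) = -1.1356*n^5 - 6.7914*n^4 + 1.5778*n^3 + 3.6366*n^2 + 1.5975*n + 0.2725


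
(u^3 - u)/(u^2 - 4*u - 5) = u*(u - 1)/(u - 5)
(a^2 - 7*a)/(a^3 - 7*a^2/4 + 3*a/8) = 8*(a - 7)/(8*a^2 - 14*a + 3)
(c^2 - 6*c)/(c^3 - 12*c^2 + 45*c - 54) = c/(c^2 - 6*c + 9)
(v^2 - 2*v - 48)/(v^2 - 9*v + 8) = (v + 6)/(v - 1)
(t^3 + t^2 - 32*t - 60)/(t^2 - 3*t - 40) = (t^2 - 4*t - 12)/(t - 8)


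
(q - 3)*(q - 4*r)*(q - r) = q^3 - 5*q^2*r - 3*q^2 + 4*q*r^2 + 15*q*r - 12*r^2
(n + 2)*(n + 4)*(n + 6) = n^3 + 12*n^2 + 44*n + 48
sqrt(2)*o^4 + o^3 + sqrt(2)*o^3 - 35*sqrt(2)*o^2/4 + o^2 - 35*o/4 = o*(o - 5/2)*(o + 7/2)*(sqrt(2)*o + 1)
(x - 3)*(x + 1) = x^2 - 2*x - 3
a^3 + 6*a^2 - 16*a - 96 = (a - 4)*(a + 4)*(a + 6)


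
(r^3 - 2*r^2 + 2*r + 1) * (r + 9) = r^4 + 7*r^3 - 16*r^2 + 19*r + 9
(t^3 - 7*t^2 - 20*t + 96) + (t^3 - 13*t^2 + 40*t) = 2*t^3 - 20*t^2 + 20*t + 96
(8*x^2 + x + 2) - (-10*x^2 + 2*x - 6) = 18*x^2 - x + 8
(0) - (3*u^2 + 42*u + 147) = -3*u^2 - 42*u - 147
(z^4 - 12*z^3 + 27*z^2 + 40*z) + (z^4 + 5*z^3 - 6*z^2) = 2*z^4 - 7*z^3 + 21*z^2 + 40*z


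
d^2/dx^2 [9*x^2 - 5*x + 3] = 18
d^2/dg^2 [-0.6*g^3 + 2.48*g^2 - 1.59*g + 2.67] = 4.96 - 3.6*g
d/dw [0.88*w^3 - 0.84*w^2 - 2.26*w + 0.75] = 2.64*w^2 - 1.68*w - 2.26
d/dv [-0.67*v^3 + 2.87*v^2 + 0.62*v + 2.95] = -2.01*v^2 + 5.74*v + 0.62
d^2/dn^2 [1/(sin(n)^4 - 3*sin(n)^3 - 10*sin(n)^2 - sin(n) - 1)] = (16*sin(n)^8 - 69*sin(n)^7 - 59*sin(n)^6 + 421*sin(n)^5 + 494*sin(n)^4 - 473*sin(n)^3 - 669*sin(n)^2 - 43*sin(n) + 18)/(-sin(n)^4 + 3*sin(n)^3 + 10*sin(n)^2 + sin(n) + 1)^3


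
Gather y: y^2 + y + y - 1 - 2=y^2 + 2*y - 3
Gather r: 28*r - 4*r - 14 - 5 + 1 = 24*r - 18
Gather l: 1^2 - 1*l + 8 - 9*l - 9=-10*l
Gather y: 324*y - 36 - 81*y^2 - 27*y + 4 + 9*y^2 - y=-72*y^2 + 296*y - 32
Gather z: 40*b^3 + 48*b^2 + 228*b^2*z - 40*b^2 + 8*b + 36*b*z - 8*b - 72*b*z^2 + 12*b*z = 40*b^3 + 8*b^2 - 72*b*z^2 + z*(228*b^2 + 48*b)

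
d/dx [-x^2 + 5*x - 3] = 5 - 2*x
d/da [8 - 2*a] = -2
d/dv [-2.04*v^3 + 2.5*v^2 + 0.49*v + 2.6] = -6.12*v^2 + 5.0*v + 0.49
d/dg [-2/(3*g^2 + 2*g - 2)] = 4*(3*g + 1)/(3*g^2 + 2*g - 2)^2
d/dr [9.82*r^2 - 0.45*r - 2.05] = 19.64*r - 0.45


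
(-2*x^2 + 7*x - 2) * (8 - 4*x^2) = 8*x^4 - 28*x^3 - 8*x^2 + 56*x - 16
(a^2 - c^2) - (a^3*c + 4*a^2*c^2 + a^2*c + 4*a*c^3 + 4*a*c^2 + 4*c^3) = -a^3*c - 4*a^2*c^2 - a^2*c + a^2 - 4*a*c^3 - 4*a*c^2 - 4*c^3 - c^2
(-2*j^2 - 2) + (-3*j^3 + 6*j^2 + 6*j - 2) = -3*j^3 + 4*j^2 + 6*j - 4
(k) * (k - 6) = k^2 - 6*k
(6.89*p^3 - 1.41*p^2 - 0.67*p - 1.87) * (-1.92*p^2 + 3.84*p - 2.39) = -13.2288*p^5 + 29.1648*p^4 - 20.5951*p^3 + 4.3875*p^2 - 5.5795*p + 4.4693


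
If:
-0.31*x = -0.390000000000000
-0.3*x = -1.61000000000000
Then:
No Solution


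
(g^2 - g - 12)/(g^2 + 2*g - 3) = (g - 4)/(g - 1)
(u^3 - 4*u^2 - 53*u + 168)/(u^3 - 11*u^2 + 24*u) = (u + 7)/u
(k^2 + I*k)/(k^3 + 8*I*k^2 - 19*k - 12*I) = k/(k^2 + 7*I*k - 12)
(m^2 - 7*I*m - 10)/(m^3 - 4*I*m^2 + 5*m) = (m - 2*I)/(m*(m + I))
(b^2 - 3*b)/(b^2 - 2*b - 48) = b*(3 - b)/(-b^2 + 2*b + 48)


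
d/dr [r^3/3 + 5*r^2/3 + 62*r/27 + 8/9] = r^2 + 10*r/3 + 62/27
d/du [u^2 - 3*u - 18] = 2*u - 3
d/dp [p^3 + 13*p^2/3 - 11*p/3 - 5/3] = 3*p^2 + 26*p/3 - 11/3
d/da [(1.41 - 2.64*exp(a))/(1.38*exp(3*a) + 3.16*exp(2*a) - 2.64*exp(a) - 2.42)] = (7.2864*exp(3*a) + 2.505*exp(2*a) - 8.9112*exp(a) + 10.1112)*exp(a)/(1.9044*exp(6*a) + 8.7216*exp(5*a) + 2.6992*exp(4*a) - 23.364*exp(3*a) - 8.3248*exp(2*a) + 12.7776*exp(a) + 5.8564)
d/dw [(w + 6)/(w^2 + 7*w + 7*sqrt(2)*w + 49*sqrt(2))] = (w^2 + 7*w + 7*sqrt(2)*w - (w + 6)*(2*w + 7 + 7*sqrt(2)) + 49*sqrt(2))/(w^2 + 7*w + 7*sqrt(2)*w + 49*sqrt(2))^2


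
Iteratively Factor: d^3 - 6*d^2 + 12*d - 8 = (d - 2)*(d^2 - 4*d + 4) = (d - 2)^2*(d - 2)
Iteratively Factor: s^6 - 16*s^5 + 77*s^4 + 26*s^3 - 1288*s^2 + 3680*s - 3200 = (s + 4)*(s^5 - 20*s^4 + 157*s^3 - 602*s^2 + 1120*s - 800) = (s - 4)*(s + 4)*(s^4 - 16*s^3 + 93*s^2 - 230*s + 200) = (s - 5)*(s - 4)*(s + 4)*(s^3 - 11*s^2 + 38*s - 40) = (s - 5)^2*(s - 4)*(s + 4)*(s^2 - 6*s + 8) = (s - 5)^2*(s - 4)^2*(s + 4)*(s - 2)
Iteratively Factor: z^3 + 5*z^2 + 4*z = (z + 1)*(z^2 + 4*z) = (z + 1)*(z + 4)*(z)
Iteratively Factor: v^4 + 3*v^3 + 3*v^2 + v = (v + 1)*(v^3 + 2*v^2 + v) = v*(v + 1)*(v^2 + 2*v + 1) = v*(v + 1)^2*(v + 1)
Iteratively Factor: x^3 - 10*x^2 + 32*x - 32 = (x - 2)*(x^2 - 8*x + 16) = (x - 4)*(x - 2)*(x - 4)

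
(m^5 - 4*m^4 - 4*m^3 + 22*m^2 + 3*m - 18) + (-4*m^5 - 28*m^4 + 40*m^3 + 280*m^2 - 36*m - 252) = -3*m^5 - 32*m^4 + 36*m^3 + 302*m^2 - 33*m - 270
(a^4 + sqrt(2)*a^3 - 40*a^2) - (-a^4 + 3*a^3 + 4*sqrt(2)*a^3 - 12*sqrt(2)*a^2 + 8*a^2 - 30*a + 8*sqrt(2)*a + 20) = 2*a^4 - 3*sqrt(2)*a^3 - 3*a^3 - 48*a^2 + 12*sqrt(2)*a^2 - 8*sqrt(2)*a + 30*a - 20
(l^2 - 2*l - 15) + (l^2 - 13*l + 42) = 2*l^2 - 15*l + 27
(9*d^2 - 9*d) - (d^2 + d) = 8*d^2 - 10*d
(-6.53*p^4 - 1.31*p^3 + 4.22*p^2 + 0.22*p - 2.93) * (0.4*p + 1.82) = -2.612*p^5 - 12.4086*p^4 - 0.6962*p^3 + 7.7684*p^2 - 0.7716*p - 5.3326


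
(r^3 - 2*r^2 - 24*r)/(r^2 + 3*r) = (r^2 - 2*r - 24)/(r + 3)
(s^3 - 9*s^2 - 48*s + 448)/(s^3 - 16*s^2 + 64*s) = (s + 7)/s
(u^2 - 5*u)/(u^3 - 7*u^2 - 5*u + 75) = u/(u^2 - 2*u - 15)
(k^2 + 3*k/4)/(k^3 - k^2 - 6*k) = (k + 3/4)/(k^2 - k - 6)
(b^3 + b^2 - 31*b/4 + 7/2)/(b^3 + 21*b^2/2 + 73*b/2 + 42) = (b^2 - 5*b/2 + 1)/(b^2 + 7*b + 12)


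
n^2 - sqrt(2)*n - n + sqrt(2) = (n - 1)*(n - sqrt(2))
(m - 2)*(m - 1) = m^2 - 3*m + 2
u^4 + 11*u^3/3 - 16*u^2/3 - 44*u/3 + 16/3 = (u - 2)*(u - 1/3)*(u + 2)*(u + 4)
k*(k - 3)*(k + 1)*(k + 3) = k^4 + k^3 - 9*k^2 - 9*k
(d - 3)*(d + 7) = d^2 + 4*d - 21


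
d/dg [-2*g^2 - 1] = -4*g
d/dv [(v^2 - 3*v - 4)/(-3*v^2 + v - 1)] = (-8*v^2 - 26*v + 7)/(9*v^4 - 6*v^3 + 7*v^2 - 2*v + 1)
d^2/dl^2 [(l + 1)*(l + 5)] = 2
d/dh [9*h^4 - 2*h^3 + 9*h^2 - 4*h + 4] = 36*h^3 - 6*h^2 + 18*h - 4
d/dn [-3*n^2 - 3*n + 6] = -6*n - 3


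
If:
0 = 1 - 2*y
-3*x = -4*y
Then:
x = 2/3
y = 1/2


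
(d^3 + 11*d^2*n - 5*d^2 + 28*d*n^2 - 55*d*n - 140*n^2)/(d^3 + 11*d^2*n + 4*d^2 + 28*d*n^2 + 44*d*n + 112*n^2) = (d - 5)/(d + 4)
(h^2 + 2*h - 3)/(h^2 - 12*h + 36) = (h^2 + 2*h - 3)/(h^2 - 12*h + 36)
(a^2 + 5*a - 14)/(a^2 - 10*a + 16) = (a + 7)/(a - 8)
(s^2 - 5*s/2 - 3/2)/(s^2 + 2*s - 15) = (s + 1/2)/(s + 5)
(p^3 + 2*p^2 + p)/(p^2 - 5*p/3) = 3*(p^2 + 2*p + 1)/(3*p - 5)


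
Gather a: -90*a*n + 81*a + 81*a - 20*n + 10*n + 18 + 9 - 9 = a*(162 - 90*n) - 10*n + 18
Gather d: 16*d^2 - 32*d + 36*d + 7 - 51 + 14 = 16*d^2 + 4*d - 30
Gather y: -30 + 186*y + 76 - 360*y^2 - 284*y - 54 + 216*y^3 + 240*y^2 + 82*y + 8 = 216*y^3 - 120*y^2 - 16*y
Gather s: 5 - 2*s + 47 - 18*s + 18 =70 - 20*s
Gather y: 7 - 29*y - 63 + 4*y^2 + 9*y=4*y^2 - 20*y - 56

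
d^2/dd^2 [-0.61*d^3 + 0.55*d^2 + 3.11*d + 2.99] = 1.1 - 3.66*d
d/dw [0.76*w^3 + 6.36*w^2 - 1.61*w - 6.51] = 2.28*w^2 + 12.72*w - 1.61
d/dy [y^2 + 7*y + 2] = 2*y + 7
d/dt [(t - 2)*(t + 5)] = 2*t + 3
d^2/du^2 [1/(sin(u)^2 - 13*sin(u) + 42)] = (-4*sin(u)^4 + 39*sin(u)^3 + 5*sin(u)^2 - 624*sin(u) + 254)/(sin(u)^2 - 13*sin(u) + 42)^3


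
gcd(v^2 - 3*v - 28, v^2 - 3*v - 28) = v^2 - 3*v - 28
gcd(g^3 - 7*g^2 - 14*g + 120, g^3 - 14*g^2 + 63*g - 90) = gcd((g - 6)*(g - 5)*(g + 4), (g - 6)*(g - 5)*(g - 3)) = g^2 - 11*g + 30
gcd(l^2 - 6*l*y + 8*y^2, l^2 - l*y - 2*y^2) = -l + 2*y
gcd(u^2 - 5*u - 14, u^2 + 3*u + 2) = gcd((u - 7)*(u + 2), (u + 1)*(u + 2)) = u + 2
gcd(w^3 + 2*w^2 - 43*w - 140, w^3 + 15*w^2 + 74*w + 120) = w^2 + 9*w + 20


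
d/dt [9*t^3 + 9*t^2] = 9*t*(3*t + 2)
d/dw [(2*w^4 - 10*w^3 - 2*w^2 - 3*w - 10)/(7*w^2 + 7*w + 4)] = (28*w^5 - 28*w^4 - 108*w^3 - 113*w^2 + 124*w + 58)/(49*w^4 + 98*w^3 + 105*w^2 + 56*w + 16)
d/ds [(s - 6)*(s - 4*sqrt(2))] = 2*s - 6 - 4*sqrt(2)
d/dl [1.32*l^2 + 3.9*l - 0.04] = 2.64*l + 3.9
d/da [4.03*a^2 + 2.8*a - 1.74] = 8.06*a + 2.8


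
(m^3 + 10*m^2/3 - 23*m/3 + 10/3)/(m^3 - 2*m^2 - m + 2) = (m^2 + 13*m/3 - 10/3)/(m^2 - m - 2)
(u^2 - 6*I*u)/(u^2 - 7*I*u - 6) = u/(u - I)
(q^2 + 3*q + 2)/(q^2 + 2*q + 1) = (q + 2)/(q + 1)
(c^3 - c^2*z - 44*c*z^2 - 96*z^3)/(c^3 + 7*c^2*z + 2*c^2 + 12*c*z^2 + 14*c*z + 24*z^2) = (c - 8*z)/(c + 2)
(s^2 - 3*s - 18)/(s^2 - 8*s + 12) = (s + 3)/(s - 2)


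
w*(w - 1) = w^2 - w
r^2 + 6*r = r*(r + 6)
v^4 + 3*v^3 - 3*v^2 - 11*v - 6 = (v - 2)*(v + 1)^2*(v + 3)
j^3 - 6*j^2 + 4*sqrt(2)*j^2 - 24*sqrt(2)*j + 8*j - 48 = (j - 6)*(j + 2*sqrt(2))^2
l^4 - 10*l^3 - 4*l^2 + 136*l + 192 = (l - 8)*(l - 6)*(l + 2)^2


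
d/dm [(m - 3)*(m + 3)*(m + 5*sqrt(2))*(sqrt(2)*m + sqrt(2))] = 4*sqrt(2)*m^3 + 3*sqrt(2)*m^2 + 30*m^2 - 18*sqrt(2)*m + 20*m - 90 - 9*sqrt(2)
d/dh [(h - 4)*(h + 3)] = 2*h - 1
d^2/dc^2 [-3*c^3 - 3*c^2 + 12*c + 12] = -18*c - 6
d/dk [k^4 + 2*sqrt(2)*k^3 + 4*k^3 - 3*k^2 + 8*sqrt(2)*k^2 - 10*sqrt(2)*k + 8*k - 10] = 4*k^3 + 6*sqrt(2)*k^2 + 12*k^2 - 6*k + 16*sqrt(2)*k - 10*sqrt(2) + 8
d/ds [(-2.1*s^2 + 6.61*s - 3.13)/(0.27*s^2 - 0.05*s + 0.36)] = (-1.6797*s^2 + 0.1782*s + 2.2231)/(0.0729*s^4 - 0.027*s^3 + 0.1969*s^2 - 0.036*s + 0.1296)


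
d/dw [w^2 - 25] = 2*w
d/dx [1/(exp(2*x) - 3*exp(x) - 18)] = (3 - 2*exp(x))*exp(x)/(-exp(2*x) + 3*exp(x) + 18)^2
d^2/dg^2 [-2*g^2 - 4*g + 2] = -4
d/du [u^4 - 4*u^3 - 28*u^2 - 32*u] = 4*u^3 - 12*u^2 - 56*u - 32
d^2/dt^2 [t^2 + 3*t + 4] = 2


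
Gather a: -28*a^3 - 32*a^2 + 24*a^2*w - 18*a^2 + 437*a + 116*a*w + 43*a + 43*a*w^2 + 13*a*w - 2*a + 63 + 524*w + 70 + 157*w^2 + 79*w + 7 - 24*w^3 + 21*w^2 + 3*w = -28*a^3 + a^2*(24*w - 50) + a*(43*w^2 + 129*w + 478) - 24*w^3 + 178*w^2 + 606*w + 140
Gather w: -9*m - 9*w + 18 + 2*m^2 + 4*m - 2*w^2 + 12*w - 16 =2*m^2 - 5*m - 2*w^2 + 3*w + 2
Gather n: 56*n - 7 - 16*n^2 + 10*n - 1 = -16*n^2 + 66*n - 8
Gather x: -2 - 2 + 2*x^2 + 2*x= 2*x^2 + 2*x - 4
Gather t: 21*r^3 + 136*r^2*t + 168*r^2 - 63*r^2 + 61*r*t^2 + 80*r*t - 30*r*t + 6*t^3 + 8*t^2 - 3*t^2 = 21*r^3 + 105*r^2 + 6*t^3 + t^2*(61*r + 5) + t*(136*r^2 + 50*r)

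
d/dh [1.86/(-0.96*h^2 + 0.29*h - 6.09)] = (3.5712*h - 0.5394)/(0.96*h^2 - 0.29*h + 6.09)^2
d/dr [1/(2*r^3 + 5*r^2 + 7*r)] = (-6*r^2 - 10*r - 7)/(r^2*(2*r^2 + 5*r + 7)^2)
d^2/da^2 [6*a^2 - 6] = 12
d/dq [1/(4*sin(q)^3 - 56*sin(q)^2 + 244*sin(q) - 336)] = (-3*sin(q)^2 + 28*sin(q) - 61)*cos(q)/(4*(sin(q)^3 - 14*sin(q)^2 + 61*sin(q) - 84)^2)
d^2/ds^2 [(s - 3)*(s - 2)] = 2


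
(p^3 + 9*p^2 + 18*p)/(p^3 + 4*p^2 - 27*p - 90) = p/(p - 5)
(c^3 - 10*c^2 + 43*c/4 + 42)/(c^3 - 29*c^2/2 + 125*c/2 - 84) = (c + 3/2)/(c - 3)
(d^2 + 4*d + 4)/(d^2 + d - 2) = (d + 2)/(d - 1)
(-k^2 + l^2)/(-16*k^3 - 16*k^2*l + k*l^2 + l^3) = (k - l)/(16*k^2 - l^2)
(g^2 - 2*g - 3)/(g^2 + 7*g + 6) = (g - 3)/(g + 6)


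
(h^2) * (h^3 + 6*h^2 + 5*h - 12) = h^5 + 6*h^4 + 5*h^3 - 12*h^2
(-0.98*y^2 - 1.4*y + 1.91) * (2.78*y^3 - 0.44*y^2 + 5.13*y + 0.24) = -2.7244*y^5 - 3.4608*y^4 + 0.898399999999999*y^3 - 8.2576*y^2 + 9.4623*y + 0.4584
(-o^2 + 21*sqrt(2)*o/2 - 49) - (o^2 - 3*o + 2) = -2*o^2 + 3*o + 21*sqrt(2)*o/2 - 51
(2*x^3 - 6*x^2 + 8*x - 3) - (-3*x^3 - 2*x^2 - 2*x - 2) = 5*x^3 - 4*x^2 + 10*x - 1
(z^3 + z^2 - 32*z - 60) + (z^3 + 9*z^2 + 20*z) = 2*z^3 + 10*z^2 - 12*z - 60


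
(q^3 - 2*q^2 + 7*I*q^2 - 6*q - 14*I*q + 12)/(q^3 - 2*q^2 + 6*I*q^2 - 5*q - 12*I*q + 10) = (q + 6*I)/(q + 5*I)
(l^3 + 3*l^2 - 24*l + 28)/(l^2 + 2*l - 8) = (l^2 + 5*l - 14)/(l + 4)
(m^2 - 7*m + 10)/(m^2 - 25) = (m - 2)/(m + 5)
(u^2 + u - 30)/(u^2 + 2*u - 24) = (u - 5)/(u - 4)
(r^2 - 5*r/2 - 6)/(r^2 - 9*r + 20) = (r + 3/2)/(r - 5)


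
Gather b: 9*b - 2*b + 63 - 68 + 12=7*b + 7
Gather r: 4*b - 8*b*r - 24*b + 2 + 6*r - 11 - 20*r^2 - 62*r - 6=-20*b - 20*r^2 + r*(-8*b - 56) - 15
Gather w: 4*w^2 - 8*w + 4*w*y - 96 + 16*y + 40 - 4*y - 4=4*w^2 + w*(4*y - 8) + 12*y - 60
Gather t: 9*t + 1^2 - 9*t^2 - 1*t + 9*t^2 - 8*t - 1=0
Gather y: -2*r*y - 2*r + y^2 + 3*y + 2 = -2*r + y^2 + y*(3 - 2*r) + 2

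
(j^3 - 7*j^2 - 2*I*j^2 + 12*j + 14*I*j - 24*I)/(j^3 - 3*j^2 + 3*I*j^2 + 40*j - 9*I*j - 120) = (j^2 - 2*j*(2 + I) + 8*I)/(j^2 + 3*I*j + 40)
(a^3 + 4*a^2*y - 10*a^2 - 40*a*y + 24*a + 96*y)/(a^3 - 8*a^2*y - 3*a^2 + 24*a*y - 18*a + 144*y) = (-a^2 - 4*a*y + 4*a + 16*y)/(-a^2 + 8*a*y - 3*a + 24*y)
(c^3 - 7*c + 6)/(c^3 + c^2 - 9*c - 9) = (c^2 - 3*c + 2)/(c^2 - 2*c - 3)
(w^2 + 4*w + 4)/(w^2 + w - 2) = (w + 2)/(w - 1)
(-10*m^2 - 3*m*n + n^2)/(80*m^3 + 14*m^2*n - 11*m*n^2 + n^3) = -1/(8*m - n)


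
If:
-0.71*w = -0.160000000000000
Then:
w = 0.23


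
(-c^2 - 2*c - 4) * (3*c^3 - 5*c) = -3*c^5 - 6*c^4 - 7*c^3 + 10*c^2 + 20*c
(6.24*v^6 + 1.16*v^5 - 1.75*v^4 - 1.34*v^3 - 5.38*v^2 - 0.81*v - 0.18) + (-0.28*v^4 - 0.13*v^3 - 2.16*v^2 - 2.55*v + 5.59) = 6.24*v^6 + 1.16*v^5 - 2.03*v^4 - 1.47*v^3 - 7.54*v^2 - 3.36*v + 5.41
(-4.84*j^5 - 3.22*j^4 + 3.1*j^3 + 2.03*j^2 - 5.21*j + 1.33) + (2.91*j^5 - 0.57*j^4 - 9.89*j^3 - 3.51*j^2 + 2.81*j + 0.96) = -1.93*j^5 - 3.79*j^4 - 6.79*j^3 - 1.48*j^2 - 2.4*j + 2.29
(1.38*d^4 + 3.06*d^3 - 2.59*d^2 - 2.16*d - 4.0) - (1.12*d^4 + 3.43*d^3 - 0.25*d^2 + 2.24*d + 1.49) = 0.26*d^4 - 0.37*d^3 - 2.34*d^2 - 4.4*d - 5.49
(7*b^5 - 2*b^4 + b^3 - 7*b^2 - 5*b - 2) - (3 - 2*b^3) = 7*b^5 - 2*b^4 + 3*b^3 - 7*b^2 - 5*b - 5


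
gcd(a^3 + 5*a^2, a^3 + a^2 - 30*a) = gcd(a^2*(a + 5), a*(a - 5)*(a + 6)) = a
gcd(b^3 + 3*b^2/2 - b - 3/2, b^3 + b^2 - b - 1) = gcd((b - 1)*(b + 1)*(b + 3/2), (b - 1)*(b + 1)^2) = b^2 - 1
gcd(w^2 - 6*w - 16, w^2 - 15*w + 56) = w - 8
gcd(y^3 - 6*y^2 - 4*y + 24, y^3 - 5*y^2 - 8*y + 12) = y^2 - 4*y - 12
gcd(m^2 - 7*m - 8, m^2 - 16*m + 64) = m - 8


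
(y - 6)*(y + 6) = y^2 - 36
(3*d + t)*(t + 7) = 3*d*t + 21*d + t^2 + 7*t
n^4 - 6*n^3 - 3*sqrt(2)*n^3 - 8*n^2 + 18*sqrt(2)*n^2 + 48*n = n*(n - 6)*(n - 4*sqrt(2))*(n + sqrt(2))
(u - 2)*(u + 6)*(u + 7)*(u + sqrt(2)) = u^4 + sqrt(2)*u^3 + 11*u^3 + 11*sqrt(2)*u^2 + 16*u^2 - 84*u + 16*sqrt(2)*u - 84*sqrt(2)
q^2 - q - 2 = (q - 2)*(q + 1)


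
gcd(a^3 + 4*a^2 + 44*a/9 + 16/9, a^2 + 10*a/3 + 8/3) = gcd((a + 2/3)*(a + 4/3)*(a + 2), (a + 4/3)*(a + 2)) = a^2 + 10*a/3 + 8/3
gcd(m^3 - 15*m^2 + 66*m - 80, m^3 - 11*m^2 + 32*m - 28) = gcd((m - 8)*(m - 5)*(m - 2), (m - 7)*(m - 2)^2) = m - 2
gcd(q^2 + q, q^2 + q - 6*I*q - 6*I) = q + 1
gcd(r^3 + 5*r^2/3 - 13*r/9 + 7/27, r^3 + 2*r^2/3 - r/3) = r - 1/3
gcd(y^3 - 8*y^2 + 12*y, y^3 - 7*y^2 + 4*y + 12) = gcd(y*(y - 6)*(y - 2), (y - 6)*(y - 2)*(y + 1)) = y^2 - 8*y + 12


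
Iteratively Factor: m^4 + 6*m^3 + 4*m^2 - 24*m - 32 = (m + 4)*(m^3 + 2*m^2 - 4*m - 8) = (m + 2)*(m + 4)*(m^2 - 4) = (m + 2)^2*(m + 4)*(m - 2)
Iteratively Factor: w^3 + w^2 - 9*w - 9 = (w - 3)*(w^2 + 4*w + 3) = (w - 3)*(w + 1)*(w + 3)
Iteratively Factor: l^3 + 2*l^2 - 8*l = (l + 4)*(l^2 - 2*l) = l*(l + 4)*(l - 2)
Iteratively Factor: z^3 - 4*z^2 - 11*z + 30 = (z + 3)*(z^2 - 7*z + 10) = (z - 5)*(z + 3)*(z - 2)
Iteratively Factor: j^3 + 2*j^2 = (j)*(j^2 + 2*j) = j*(j + 2)*(j)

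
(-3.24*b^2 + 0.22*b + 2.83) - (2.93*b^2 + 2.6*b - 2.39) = -6.17*b^2 - 2.38*b + 5.22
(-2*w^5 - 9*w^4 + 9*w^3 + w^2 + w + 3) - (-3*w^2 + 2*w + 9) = -2*w^5 - 9*w^4 + 9*w^3 + 4*w^2 - w - 6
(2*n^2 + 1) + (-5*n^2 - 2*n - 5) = -3*n^2 - 2*n - 4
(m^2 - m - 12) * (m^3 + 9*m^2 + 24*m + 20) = m^5 + 8*m^4 + 3*m^3 - 112*m^2 - 308*m - 240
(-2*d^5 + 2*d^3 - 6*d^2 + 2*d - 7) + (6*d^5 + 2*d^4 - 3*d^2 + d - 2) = 4*d^5 + 2*d^4 + 2*d^3 - 9*d^2 + 3*d - 9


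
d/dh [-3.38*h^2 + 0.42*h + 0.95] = 0.42 - 6.76*h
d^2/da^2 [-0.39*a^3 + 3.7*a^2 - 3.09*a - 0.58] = 7.4 - 2.34*a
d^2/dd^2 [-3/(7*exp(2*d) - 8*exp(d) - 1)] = 12*(2*(7*exp(d) - 4)^2*exp(d) + (7*exp(d) - 2)*(-7*exp(2*d) + 8*exp(d) + 1))*exp(d)/(-7*exp(2*d) + 8*exp(d) + 1)^3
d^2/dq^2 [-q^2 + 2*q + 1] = -2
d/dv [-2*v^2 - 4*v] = -4*v - 4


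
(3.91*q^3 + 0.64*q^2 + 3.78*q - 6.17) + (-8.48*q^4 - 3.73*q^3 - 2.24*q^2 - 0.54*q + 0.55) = -8.48*q^4 + 0.18*q^3 - 1.6*q^2 + 3.24*q - 5.62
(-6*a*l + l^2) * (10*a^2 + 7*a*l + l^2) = -60*a^3*l - 32*a^2*l^2 + a*l^3 + l^4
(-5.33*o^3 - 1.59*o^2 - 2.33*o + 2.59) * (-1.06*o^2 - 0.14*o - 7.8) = 5.6498*o^5 + 2.4316*o^4 + 44.2664*o^3 + 9.9828*o^2 + 17.8114*o - 20.202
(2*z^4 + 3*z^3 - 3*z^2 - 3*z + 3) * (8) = 16*z^4 + 24*z^3 - 24*z^2 - 24*z + 24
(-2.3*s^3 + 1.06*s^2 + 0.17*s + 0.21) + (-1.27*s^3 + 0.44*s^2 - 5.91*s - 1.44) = -3.57*s^3 + 1.5*s^2 - 5.74*s - 1.23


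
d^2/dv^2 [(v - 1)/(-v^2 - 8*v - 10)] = 2*(-4*(v - 1)*(v + 4)^2 + (3*v + 7)*(v^2 + 8*v + 10))/(v^2 + 8*v + 10)^3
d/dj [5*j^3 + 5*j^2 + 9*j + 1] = 15*j^2 + 10*j + 9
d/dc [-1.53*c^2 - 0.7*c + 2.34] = -3.06*c - 0.7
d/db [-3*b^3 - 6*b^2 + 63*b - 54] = -9*b^2 - 12*b + 63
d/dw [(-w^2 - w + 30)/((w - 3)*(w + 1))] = 3*(w^2 - 18*w + 21)/(w^4 - 4*w^3 - 2*w^2 + 12*w + 9)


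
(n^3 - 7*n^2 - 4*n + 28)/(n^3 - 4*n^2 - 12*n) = (n^2 - 9*n + 14)/(n*(n - 6))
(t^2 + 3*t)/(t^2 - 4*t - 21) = t/(t - 7)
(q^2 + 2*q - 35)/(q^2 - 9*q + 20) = (q + 7)/(q - 4)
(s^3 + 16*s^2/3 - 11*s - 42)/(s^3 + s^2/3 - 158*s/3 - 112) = (s - 3)/(s - 8)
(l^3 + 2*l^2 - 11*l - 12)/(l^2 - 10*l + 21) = (l^2 + 5*l + 4)/(l - 7)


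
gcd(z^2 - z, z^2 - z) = z^2 - z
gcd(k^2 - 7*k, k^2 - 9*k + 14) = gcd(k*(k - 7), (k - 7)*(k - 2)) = k - 7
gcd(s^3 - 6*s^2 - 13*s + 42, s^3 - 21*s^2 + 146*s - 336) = s - 7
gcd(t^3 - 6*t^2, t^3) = t^2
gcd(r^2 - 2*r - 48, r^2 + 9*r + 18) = r + 6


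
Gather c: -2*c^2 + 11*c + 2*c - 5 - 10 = -2*c^2 + 13*c - 15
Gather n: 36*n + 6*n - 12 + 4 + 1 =42*n - 7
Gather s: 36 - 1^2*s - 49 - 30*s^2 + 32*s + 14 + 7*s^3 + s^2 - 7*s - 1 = 7*s^3 - 29*s^2 + 24*s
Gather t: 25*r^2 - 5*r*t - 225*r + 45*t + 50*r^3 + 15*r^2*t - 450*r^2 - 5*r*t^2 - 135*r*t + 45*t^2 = 50*r^3 - 425*r^2 - 225*r + t^2*(45 - 5*r) + t*(15*r^2 - 140*r + 45)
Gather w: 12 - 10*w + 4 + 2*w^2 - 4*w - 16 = 2*w^2 - 14*w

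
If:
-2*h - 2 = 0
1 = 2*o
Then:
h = -1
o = 1/2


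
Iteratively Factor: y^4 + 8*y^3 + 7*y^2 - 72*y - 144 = (y - 3)*(y^3 + 11*y^2 + 40*y + 48) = (y - 3)*(y + 3)*(y^2 + 8*y + 16) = (y - 3)*(y + 3)*(y + 4)*(y + 4)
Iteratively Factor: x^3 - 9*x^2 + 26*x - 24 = (x - 2)*(x^2 - 7*x + 12) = (x - 4)*(x - 2)*(x - 3)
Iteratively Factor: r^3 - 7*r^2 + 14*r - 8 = (r - 4)*(r^2 - 3*r + 2) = (r - 4)*(r - 1)*(r - 2)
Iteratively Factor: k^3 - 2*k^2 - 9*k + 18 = (k - 2)*(k^2 - 9) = (k - 2)*(k + 3)*(k - 3)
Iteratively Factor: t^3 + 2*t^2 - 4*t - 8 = (t + 2)*(t^2 - 4) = (t + 2)^2*(t - 2)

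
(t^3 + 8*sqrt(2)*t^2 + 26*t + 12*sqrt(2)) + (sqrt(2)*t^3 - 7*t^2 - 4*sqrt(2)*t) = t^3 + sqrt(2)*t^3 - 7*t^2 + 8*sqrt(2)*t^2 - 4*sqrt(2)*t + 26*t + 12*sqrt(2)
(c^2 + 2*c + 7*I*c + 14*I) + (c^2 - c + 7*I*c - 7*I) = 2*c^2 + c + 14*I*c + 7*I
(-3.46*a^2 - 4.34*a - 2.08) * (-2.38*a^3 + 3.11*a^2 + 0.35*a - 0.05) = 8.2348*a^5 - 0.431400000000002*a^4 - 9.758*a^3 - 7.8148*a^2 - 0.511*a + 0.104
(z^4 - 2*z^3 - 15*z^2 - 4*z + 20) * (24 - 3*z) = -3*z^5 + 30*z^4 - 3*z^3 - 348*z^2 - 156*z + 480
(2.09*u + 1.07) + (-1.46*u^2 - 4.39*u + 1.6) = -1.46*u^2 - 2.3*u + 2.67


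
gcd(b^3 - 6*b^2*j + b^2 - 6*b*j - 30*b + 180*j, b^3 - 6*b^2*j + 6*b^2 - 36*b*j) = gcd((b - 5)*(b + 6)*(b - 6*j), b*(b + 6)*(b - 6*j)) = b^2 - 6*b*j + 6*b - 36*j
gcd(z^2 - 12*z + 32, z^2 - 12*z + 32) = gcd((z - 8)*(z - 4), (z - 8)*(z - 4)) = z^2 - 12*z + 32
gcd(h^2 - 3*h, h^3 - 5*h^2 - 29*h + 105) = h - 3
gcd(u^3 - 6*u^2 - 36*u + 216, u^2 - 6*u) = u - 6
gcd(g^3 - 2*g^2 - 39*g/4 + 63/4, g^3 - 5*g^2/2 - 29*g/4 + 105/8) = g^2 - 5*g + 21/4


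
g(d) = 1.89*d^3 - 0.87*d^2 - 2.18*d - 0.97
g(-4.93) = -237.83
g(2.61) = 21.02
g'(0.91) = 0.93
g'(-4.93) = 144.21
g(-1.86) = -12.09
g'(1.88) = 14.59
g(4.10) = 105.73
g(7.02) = 594.69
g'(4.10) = 86.00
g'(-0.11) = -1.92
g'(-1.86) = 20.67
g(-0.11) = -0.74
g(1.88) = 4.42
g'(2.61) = 31.90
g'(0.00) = -2.18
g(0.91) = -2.25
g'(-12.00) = 835.18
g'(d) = 5.67*d^2 - 1.74*d - 2.18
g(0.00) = -0.97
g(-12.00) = -3366.01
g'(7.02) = 265.03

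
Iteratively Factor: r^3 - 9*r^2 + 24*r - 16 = (r - 4)*(r^2 - 5*r + 4) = (r - 4)^2*(r - 1)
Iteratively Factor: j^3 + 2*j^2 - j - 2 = (j + 1)*(j^2 + j - 2) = (j + 1)*(j + 2)*(j - 1)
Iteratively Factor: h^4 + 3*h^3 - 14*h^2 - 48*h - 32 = (h - 4)*(h^3 + 7*h^2 + 14*h + 8) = (h - 4)*(h + 1)*(h^2 + 6*h + 8) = (h - 4)*(h + 1)*(h + 4)*(h + 2)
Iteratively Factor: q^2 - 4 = (q - 2)*(q + 2)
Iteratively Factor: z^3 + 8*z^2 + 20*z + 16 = (z + 2)*(z^2 + 6*z + 8) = (z + 2)^2*(z + 4)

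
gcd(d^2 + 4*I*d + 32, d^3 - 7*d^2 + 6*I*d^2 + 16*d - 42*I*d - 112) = d + 8*I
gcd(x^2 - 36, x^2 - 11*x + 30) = x - 6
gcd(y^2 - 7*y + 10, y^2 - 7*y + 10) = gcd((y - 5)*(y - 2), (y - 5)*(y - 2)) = y^2 - 7*y + 10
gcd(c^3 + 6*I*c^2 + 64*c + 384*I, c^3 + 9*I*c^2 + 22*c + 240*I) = c^2 + 14*I*c - 48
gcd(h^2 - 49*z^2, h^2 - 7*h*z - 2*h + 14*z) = -h + 7*z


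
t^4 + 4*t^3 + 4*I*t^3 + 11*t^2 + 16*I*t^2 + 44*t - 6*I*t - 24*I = (t + 4)*(t - I)^2*(t + 6*I)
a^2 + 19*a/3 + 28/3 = (a + 7/3)*(a + 4)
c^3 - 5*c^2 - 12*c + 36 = (c - 6)*(c - 2)*(c + 3)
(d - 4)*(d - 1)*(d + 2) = d^3 - 3*d^2 - 6*d + 8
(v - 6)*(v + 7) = v^2 + v - 42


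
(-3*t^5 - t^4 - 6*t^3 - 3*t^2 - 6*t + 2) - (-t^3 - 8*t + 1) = -3*t^5 - t^4 - 5*t^3 - 3*t^2 + 2*t + 1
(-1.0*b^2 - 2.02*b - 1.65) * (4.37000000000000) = -4.37*b^2 - 8.8274*b - 7.2105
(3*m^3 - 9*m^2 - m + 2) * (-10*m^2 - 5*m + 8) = -30*m^5 + 75*m^4 + 79*m^3 - 87*m^2 - 18*m + 16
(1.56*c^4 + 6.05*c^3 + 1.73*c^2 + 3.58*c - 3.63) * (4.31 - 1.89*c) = -2.9484*c^5 - 4.7109*c^4 + 22.8058*c^3 + 0.690099999999999*c^2 + 22.2905*c - 15.6453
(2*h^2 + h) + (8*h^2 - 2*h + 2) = 10*h^2 - h + 2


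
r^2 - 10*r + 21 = (r - 7)*(r - 3)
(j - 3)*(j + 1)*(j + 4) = j^3 + 2*j^2 - 11*j - 12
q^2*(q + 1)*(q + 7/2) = q^4 + 9*q^3/2 + 7*q^2/2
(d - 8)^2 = d^2 - 16*d + 64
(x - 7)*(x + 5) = x^2 - 2*x - 35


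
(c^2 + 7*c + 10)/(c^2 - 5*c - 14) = (c + 5)/(c - 7)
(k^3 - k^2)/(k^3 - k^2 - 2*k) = k*(1 - k)/(-k^2 + k + 2)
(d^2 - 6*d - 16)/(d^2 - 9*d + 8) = (d + 2)/(d - 1)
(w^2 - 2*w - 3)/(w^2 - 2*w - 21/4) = 4*(-w^2 + 2*w + 3)/(-4*w^2 + 8*w + 21)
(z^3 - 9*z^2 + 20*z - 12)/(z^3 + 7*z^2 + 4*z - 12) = (z^2 - 8*z + 12)/(z^2 + 8*z + 12)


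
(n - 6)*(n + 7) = n^2 + n - 42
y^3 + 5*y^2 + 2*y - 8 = (y - 1)*(y + 2)*(y + 4)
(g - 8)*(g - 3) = g^2 - 11*g + 24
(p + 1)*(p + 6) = p^2 + 7*p + 6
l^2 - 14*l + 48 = (l - 8)*(l - 6)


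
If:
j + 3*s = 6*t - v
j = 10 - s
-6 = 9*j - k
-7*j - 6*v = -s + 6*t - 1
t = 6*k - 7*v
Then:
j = -2119/2540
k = -3831/2540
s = 27519/2540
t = 628/127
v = -2539/1270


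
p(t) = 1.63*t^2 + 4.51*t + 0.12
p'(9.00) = 33.85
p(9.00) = 172.74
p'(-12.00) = -34.61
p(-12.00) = 180.72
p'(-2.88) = -4.88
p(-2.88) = 0.65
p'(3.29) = 15.24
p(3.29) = 32.60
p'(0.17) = 5.06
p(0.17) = 0.93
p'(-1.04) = 1.12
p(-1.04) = -2.81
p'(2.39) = 12.30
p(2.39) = 20.21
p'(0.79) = 7.09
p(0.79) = 4.70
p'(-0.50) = 2.88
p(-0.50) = -1.73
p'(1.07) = 8.00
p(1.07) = 6.81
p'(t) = 3.26*t + 4.51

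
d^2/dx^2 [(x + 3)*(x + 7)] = 2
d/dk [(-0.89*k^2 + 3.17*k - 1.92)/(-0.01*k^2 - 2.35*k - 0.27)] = (2.1232*k^2 + 0.4422*k - 5.3679)/(0.0001*k^4 + 0.047*k^3 + 5.5279*k^2 + 1.269*k + 0.0729)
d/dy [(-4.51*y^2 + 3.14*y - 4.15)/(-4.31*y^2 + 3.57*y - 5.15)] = (-2.5673*y^2 + 10.68*y - 1.3555)/(18.5761*y^4 - 30.7734*y^3 + 57.1379*y^2 - 36.771*y + 26.5225)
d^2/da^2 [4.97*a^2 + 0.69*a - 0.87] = 9.94000000000000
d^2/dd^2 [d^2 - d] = 2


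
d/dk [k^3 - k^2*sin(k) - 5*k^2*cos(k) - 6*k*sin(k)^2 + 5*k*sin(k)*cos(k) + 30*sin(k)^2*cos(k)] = 5*k^2*sin(k) - k^2*cos(k) + 3*k^2 - 2*k*sin(k) - 6*k*sin(2*k) - 10*k*cos(k) + 5*k*cos(2*k) - 15*sin(k)/2 + 5*sin(2*k)/2 + 45*sin(3*k)/2 + 3*cos(2*k) - 3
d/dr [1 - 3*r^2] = -6*r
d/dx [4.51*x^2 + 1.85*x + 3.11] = 9.02*x + 1.85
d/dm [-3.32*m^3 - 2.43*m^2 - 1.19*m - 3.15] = -9.96*m^2 - 4.86*m - 1.19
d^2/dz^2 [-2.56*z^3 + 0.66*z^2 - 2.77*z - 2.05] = 1.32 - 15.36*z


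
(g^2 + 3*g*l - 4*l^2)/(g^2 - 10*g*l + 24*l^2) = (g^2 + 3*g*l - 4*l^2)/(g^2 - 10*g*l + 24*l^2)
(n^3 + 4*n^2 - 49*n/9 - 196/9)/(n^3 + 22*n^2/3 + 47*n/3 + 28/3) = (n - 7/3)/(n + 1)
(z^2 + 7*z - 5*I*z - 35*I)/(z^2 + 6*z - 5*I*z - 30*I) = (z + 7)/(z + 6)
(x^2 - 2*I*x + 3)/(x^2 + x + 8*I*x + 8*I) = (x^2 - 2*I*x + 3)/(x^2 + x + 8*I*x + 8*I)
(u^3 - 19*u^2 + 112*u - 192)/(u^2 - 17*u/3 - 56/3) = 3*(u^2 - 11*u + 24)/(3*u + 7)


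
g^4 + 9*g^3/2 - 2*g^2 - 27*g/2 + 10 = (g - 1)^2*(g + 5/2)*(g + 4)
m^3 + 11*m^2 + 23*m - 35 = (m - 1)*(m + 5)*(m + 7)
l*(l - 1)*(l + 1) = l^3 - l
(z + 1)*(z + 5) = z^2 + 6*z + 5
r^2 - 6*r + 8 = (r - 4)*(r - 2)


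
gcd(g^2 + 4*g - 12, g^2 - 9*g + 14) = g - 2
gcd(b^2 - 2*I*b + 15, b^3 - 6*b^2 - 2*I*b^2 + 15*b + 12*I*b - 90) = b^2 - 2*I*b + 15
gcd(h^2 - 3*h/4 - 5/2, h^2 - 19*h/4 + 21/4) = 1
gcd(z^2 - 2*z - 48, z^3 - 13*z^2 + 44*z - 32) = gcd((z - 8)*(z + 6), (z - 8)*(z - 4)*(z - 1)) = z - 8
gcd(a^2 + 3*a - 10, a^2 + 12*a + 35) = a + 5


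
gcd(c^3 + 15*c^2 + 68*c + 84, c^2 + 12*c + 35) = c + 7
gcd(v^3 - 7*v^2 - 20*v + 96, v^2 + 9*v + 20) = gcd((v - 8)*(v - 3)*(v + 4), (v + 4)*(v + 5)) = v + 4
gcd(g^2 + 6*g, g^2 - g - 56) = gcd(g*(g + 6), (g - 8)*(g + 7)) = 1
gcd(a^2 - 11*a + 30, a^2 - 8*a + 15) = a - 5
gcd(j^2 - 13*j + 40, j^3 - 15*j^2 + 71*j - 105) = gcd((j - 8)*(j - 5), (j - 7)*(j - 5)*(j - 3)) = j - 5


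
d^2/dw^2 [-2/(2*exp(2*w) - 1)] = (-32*exp(2*w) - 16)*exp(2*w)/(2*exp(2*w) - 1)^3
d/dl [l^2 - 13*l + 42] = 2*l - 13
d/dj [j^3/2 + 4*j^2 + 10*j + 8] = 3*j^2/2 + 8*j + 10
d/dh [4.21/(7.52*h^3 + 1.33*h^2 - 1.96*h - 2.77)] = (-94.9776*h^2 - 11.1986*h + 8.2516)/(7.52*h^3 + 1.33*h^2 - 1.96*h - 2.77)^2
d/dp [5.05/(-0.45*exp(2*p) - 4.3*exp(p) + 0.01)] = (4.545*exp(p) + 21.715)*exp(p)/(0.45*exp(2*p) + 4.3*exp(p) - 0.01)^2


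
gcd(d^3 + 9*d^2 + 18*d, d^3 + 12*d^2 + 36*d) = d^2 + 6*d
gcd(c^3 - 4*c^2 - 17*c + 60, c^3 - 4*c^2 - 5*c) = c - 5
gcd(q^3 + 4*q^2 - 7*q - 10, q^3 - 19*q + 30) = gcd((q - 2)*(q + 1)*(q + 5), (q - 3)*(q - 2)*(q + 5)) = q^2 + 3*q - 10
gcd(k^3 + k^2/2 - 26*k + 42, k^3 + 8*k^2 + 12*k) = k + 6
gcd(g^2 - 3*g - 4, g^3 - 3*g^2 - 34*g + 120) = g - 4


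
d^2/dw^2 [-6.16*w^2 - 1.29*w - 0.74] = -12.3200000000000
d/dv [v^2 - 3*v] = 2*v - 3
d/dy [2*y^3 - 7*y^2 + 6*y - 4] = 6*y^2 - 14*y + 6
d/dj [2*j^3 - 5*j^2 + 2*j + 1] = 6*j^2 - 10*j + 2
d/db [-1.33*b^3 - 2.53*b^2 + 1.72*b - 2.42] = -3.99*b^2 - 5.06*b + 1.72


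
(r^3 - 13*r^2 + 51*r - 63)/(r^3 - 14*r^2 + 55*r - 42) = (r^2 - 6*r + 9)/(r^2 - 7*r + 6)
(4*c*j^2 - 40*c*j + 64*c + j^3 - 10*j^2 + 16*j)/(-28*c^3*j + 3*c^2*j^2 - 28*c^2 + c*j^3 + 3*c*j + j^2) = (4*c*j^2 - 40*c*j + 64*c + j^3 - 10*j^2 + 16*j)/(-28*c^3*j + 3*c^2*j^2 - 28*c^2 + c*j^3 + 3*c*j + j^2)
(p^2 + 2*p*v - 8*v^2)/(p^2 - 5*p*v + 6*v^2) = (p + 4*v)/(p - 3*v)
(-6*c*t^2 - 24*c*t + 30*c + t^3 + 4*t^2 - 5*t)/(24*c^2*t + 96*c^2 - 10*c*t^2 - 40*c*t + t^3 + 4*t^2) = (t^2 + 4*t - 5)/(-4*c*t - 16*c + t^2 + 4*t)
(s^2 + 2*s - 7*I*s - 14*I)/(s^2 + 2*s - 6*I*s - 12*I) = (s - 7*I)/(s - 6*I)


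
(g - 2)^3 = g^3 - 6*g^2 + 12*g - 8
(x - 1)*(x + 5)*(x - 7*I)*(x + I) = x^4 + 4*x^3 - 6*I*x^3 + 2*x^2 - 24*I*x^2 + 28*x + 30*I*x - 35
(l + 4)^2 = l^2 + 8*l + 16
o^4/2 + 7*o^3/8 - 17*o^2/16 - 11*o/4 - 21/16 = (o/2 + 1/2)*(o - 7/4)*(o + 1)*(o + 3/2)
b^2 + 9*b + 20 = (b + 4)*(b + 5)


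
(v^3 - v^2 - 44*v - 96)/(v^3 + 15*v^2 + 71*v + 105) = (v^2 - 4*v - 32)/(v^2 + 12*v + 35)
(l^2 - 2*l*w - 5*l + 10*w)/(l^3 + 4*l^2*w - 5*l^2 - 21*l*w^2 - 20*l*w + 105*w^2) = (-l + 2*w)/(-l^2 - 4*l*w + 21*w^2)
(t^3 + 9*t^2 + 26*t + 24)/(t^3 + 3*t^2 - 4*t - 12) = (t + 4)/(t - 2)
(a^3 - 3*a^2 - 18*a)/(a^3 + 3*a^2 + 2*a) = (a^2 - 3*a - 18)/(a^2 + 3*a + 2)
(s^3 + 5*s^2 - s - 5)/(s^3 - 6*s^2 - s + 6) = (s + 5)/(s - 6)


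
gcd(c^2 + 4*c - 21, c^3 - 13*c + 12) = c - 3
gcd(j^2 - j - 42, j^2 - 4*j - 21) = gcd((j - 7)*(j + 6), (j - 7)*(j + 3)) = j - 7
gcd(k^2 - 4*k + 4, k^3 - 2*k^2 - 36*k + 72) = k - 2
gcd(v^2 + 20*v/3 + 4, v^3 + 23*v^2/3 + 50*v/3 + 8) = v + 2/3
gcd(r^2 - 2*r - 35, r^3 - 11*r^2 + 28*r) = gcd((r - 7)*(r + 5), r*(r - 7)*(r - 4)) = r - 7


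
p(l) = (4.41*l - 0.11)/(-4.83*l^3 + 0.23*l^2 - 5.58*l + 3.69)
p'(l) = (4.41*l - 0.11)*(14.49*l^2 - 0.46*l + 5.58)/(-4.83*l^3 + 0.23*l^2 - 5.58*l + 3.69)^2 + 4.41/(-4.83*l^3 + 0.23*l^2 - 5.58*l + 3.69) = (42.6006*l^3 - 2.6082*l^2 + 0.0505999999999993*l + 15.6591)/(23.3289*l^6 - 2.2218*l^5 + 53.9557*l^4 - 38.2122*l^3 + 32.8338*l^2 - 41.1804*l + 13.6161)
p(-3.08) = -0.08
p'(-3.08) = -0.05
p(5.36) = -0.03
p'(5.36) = 0.01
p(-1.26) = -0.27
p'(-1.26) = -0.17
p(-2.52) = -0.12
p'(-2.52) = -0.07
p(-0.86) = -0.33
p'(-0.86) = -0.10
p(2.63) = -0.12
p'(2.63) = 0.08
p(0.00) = -0.03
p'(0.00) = 1.15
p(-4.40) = -0.04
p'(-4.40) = -0.02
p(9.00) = -0.01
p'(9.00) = 0.00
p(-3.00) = -0.09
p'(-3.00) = -0.05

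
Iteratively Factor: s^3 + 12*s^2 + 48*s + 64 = (s + 4)*(s^2 + 8*s + 16) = (s + 4)^2*(s + 4)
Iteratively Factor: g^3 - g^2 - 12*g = (g + 3)*(g^2 - 4*g) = (g - 4)*(g + 3)*(g)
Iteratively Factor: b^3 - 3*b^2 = (b)*(b^2 - 3*b) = b*(b - 3)*(b)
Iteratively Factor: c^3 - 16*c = (c + 4)*(c^2 - 4*c) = c*(c + 4)*(c - 4)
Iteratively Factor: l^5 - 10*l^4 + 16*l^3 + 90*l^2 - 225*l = (l + 3)*(l^4 - 13*l^3 + 55*l^2 - 75*l) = (l - 3)*(l + 3)*(l^3 - 10*l^2 + 25*l) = (l - 5)*(l - 3)*(l + 3)*(l^2 - 5*l) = (l - 5)^2*(l - 3)*(l + 3)*(l)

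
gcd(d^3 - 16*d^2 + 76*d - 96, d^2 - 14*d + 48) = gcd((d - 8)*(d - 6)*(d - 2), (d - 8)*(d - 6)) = d^2 - 14*d + 48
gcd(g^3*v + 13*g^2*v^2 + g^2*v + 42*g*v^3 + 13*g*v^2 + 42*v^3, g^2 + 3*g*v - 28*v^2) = g + 7*v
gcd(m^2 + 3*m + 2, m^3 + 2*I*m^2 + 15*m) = 1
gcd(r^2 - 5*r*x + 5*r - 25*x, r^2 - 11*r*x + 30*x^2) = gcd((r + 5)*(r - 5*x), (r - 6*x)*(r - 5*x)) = -r + 5*x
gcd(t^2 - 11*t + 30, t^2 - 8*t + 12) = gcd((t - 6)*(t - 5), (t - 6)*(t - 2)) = t - 6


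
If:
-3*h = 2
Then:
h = -2/3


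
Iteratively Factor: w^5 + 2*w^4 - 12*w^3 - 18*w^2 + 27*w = (w - 1)*(w^4 + 3*w^3 - 9*w^2 - 27*w) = (w - 1)*(w + 3)*(w^3 - 9*w) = (w - 1)*(w + 3)^2*(w^2 - 3*w) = (w - 3)*(w - 1)*(w + 3)^2*(w)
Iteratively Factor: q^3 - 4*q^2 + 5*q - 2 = (q - 1)*(q^2 - 3*q + 2) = (q - 1)^2*(q - 2)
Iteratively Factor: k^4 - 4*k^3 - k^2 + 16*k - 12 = (k - 3)*(k^3 - k^2 - 4*k + 4) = (k - 3)*(k - 2)*(k^2 + k - 2) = (k - 3)*(k - 2)*(k - 1)*(k + 2)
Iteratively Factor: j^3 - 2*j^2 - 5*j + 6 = (j - 3)*(j^2 + j - 2) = (j - 3)*(j + 2)*(j - 1)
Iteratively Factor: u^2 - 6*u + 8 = (u - 2)*(u - 4)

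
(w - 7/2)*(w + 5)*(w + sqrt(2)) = w^3 + sqrt(2)*w^2 + 3*w^2/2 - 35*w/2 + 3*sqrt(2)*w/2 - 35*sqrt(2)/2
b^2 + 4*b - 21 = (b - 3)*(b + 7)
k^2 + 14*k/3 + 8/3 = (k + 2/3)*(k + 4)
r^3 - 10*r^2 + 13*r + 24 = (r - 8)*(r - 3)*(r + 1)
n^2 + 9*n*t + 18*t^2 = (n + 3*t)*(n + 6*t)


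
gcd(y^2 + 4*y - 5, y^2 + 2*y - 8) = 1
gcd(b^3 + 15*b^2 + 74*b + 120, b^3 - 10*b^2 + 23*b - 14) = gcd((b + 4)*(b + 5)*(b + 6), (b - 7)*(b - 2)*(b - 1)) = 1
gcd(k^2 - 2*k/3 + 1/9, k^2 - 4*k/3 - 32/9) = 1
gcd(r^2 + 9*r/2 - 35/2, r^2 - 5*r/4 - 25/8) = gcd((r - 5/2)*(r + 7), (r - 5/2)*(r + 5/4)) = r - 5/2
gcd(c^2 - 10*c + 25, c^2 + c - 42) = 1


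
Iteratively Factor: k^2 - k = (k)*(k - 1)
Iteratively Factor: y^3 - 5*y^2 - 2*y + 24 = (y + 2)*(y^2 - 7*y + 12) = (y - 3)*(y + 2)*(y - 4)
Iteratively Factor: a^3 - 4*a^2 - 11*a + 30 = (a - 2)*(a^2 - 2*a - 15) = (a - 2)*(a + 3)*(a - 5)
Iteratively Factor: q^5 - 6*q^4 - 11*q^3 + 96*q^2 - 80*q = (q + 4)*(q^4 - 10*q^3 + 29*q^2 - 20*q) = (q - 5)*(q + 4)*(q^3 - 5*q^2 + 4*q) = (q - 5)*(q - 1)*(q + 4)*(q^2 - 4*q) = q*(q - 5)*(q - 1)*(q + 4)*(q - 4)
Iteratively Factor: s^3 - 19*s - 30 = (s - 5)*(s^2 + 5*s + 6) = (s - 5)*(s + 2)*(s + 3)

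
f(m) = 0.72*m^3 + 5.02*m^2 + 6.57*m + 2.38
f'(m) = 2.16*m^2 + 10.04*m + 6.57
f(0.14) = 3.40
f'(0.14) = 8.02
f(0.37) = 5.53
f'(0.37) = 10.58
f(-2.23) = 4.71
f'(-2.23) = -5.08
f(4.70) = 218.90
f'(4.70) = 101.47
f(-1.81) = 2.66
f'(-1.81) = -4.53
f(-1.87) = 2.94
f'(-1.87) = -4.65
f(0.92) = 13.23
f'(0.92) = 17.64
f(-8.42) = -126.84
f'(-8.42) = 75.17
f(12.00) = 2048.26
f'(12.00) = 438.09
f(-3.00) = 8.41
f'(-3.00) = -4.11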